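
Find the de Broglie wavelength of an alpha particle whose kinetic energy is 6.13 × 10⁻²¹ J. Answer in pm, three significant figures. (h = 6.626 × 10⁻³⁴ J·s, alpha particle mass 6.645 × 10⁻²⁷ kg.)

p = √(2mKE) = √(2 × 6.645 × 10⁻²⁷ × 6.130 × 10⁻²¹) = 9.026 × 10⁻²⁴ kg·m/s.
λ = h/p = 6.626 × 10⁻³⁴ / 9.026 × 10⁻²⁴ = 7.34 × 10⁻¹¹ m = 73.4 pm.

λ = 73.4 pm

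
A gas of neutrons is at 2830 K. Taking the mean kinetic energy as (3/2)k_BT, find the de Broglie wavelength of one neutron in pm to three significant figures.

KE = (3/2)k_BT = 1.5 × 1.381 × 10⁻²³ × 2830 = 5.862 × 10⁻²⁰ J.
p = √(2mKE) = √(2 × 1.675 × 10⁻²⁷ × 5.862 × 10⁻²⁰) = 1.401 × 10⁻²³ kg·m/s.
λ = h/p = 4.73 × 10⁻¹¹ m = 47.3 pm.

λ = 47.3 pm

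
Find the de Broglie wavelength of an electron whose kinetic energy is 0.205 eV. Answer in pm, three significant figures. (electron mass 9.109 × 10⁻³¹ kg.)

KE = 0.205 eV = 3.284 × 10⁻²⁰ J.
p = √(2mKE) = √(2 × 9.109 × 10⁻³¹ × 3.284 × 10⁻²⁰) = 2.446 × 10⁻²⁵ kg·m/s.
λ = h/p = 6.626 × 10⁻³⁴ / 2.446 × 10⁻²⁵ = 2.71 × 10⁻⁹ m = 2710 pm.

λ = 2710 pm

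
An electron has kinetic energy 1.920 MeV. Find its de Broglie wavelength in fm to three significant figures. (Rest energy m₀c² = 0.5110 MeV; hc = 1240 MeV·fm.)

λ = 522 fm

Total energy E = KE + m₀c² = 1.920 + 0.5110 = 2.4310 MeV.
(pc)² = E² − (m₀c²)² = (2.4310)² − (0.5110)² = 5.649 MeV², so pc = 2.377 MeV.
λ = hc/(pc) = 1240 MeV·fm / 2.377 MeV = 522 fm.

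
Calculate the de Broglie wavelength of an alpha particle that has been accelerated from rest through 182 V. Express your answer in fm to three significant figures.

λ = 753 fm

KE = 2eV = 2 × 1.602 × 10⁻¹⁹ × 182.0 = 5.831 × 10⁻¹⁷ J.
p = √(2mKE) = √(2 × 6.645 × 10⁻²⁷ × 5.831 × 10⁻¹⁷) = 8.803 × 10⁻²² kg·m/s.
λ = h/p = 6.626 × 10⁻³⁴ / 8.803 × 10⁻²² = 7.53 × 10⁻¹³ m = 753 fm.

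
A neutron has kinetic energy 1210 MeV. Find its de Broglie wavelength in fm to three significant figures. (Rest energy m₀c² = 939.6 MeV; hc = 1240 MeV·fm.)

Total energy E = KE + m₀c² = 1210 + 939.6 = 2149.6 MeV.
(pc)² = E² − (m₀c²)² = (2149.6)² − (939.6)² = 3.738 × 10⁶ MeV², so pc = 1933 MeV.
λ = hc/(pc) = 1240 MeV·fm / 1933 MeV = 0.641 fm.

λ = 0.641 fm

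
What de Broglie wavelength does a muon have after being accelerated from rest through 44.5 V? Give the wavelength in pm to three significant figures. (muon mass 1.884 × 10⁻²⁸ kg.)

KE = eV = 1.602 × 10⁻¹⁹ × 44.50 = 7.129 × 10⁻¹⁸ J.
p = √(2mKE) = √(2 × 1.884 × 10⁻²⁸ × 7.129 × 10⁻¹⁸) = 5.183 × 10⁻²³ kg·m/s.
λ = h/p = 6.626 × 10⁻³⁴ / 5.183 × 10⁻²³ = 1.28 × 10⁻¹¹ m = 12.8 pm.

λ = 12.8 pm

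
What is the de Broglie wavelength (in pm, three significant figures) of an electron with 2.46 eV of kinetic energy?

KE = 2.46 eV = 3.941 × 10⁻¹⁹ J.
p = √(2mKE) = √(2 × 9.109 × 10⁻³¹ × 3.941 × 10⁻¹⁹) = 8.473 × 10⁻²⁵ kg·m/s.
λ = h/p = 6.626 × 10⁻³⁴ / 8.473 × 10⁻²⁵ = 7.82 × 10⁻¹⁰ m = 782 pm.

λ = 782 pm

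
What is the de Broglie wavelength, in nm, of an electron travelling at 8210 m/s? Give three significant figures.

p = mv = 9.109 × 10⁻³¹ × 8210 = 7.478 × 10⁻²⁷ kg·m/s.
λ = h/p = 6.626 × 10⁻³⁴ / 7.478 × 10⁻²⁷ = 8.86 × 10⁻⁸ m = 88.6 nm.

λ = 88.6 nm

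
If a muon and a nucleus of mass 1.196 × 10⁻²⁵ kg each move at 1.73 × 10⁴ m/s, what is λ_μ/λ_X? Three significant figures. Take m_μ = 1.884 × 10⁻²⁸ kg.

At fixed v, p = mv so λ = h/(mv) ∝ 1/m.
λ_μ/λ_X = m_X/m_μ = 1.196 × 10⁻²⁵/1.884 × 10⁻²⁸ = 635.

λ_μ/λ_X = 635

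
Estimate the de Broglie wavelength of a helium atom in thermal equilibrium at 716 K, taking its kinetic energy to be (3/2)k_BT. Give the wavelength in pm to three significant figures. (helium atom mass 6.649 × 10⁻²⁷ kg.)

λ = 47.2 pm

KE = (3/2)k_BT = 1.5 × 1.381 × 10⁻²³ × 716 = 1.483 × 10⁻²⁰ J.
p = √(2mKE) = √(2 × 6.649 × 10⁻²⁷ × 1.483 × 10⁻²⁰) = 1.404 × 10⁻²³ kg·m/s.
λ = h/p = 4.72 × 10⁻¹¹ m = 47.2 pm.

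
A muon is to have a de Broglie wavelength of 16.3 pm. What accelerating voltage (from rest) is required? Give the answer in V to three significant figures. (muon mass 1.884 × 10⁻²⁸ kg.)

p = h/λ = 6.626 × 10⁻³⁴ / 1.630 × 10⁻¹¹ = 4.065 × 10⁻²³ kg·m/s.
KE = p²/(2m) = 4.385 × 10⁻¹⁸ J.
V = KE/e = 4.385 × 10⁻¹⁸ / (1.602 × 10⁻¹⁹) = 27.4 V.

V = 27.4 V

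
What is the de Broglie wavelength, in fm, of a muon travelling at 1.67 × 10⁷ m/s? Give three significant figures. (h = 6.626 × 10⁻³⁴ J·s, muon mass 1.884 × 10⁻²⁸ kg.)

p = mv = 1.884 × 10⁻²⁸ × 1.67 × 10⁷ = 3.146 × 10⁻²¹ kg·m/s.
λ = h/p = 6.626 × 10⁻³⁴ / 3.146 × 10⁻²¹ = 2.11 × 10⁻¹³ m = 211 fm.

λ = 211 fm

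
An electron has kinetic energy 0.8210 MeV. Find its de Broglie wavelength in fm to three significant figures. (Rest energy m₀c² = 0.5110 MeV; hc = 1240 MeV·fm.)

λ = 1010 fm

Total energy E = KE + m₀c² = 0.8210 + 0.5110 = 1.3320 MeV.
(pc)² = E² − (m₀c²)² = (1.3320)² − (0.5110)² = 1.513 MeV², so pc = 1.230 MeV.
λ = hc/(pc) = 1240 MeV·fm / 1.230 MeV = 1010 fm.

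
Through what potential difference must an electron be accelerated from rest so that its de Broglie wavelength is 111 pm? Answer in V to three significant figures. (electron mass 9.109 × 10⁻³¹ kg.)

p = h/λ = 6.626 × 10⁻³⁴ / 1.110 × 10⁻¹⁰ = 5.969 × 10⁻²⁴ kg·m/s.
KE = p²/(2m) = 1.956 × 10⁻¹⁷ J.
V = KE/e = 1.956 × 10⁻¹⁷ / (1.602 × 10⁻¹⁹) = 122 V.

V = 122 V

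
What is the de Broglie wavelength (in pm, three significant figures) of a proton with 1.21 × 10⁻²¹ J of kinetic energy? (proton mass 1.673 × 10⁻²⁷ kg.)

λ = 329 pm

p = √(2mKE) = √(2 × 1.673 × 10⁻²⁷ × 1.210 × 10⁻²¹) = 2.012 × 10⁻²⁴ kg·m/s.
λ = h/p = 6.626 × 10⁻³⁴ / 2.012 × 10⁻²⁴ = 3.29 × 10⁻¹⁰ m = 329 pm.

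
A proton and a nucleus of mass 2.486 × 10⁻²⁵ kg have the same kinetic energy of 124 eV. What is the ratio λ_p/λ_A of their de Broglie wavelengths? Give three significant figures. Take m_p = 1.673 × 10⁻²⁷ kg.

λ_p/λ_A = 12.2

At fixed KE, p = √(2mKE) so λ = h/p ∝ 1/√m.
λ_p/λ_A = √(m_A/m_p) = √(2.486 × 10⁻²⁵/1.673 × 10⁻²⁷) = √(148.6) = 12.2.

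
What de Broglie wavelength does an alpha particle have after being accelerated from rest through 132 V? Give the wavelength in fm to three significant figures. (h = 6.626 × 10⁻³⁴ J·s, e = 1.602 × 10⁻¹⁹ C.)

KE = 2eV = 2 × 1.602 × 10⁻¹⁹ × 132.0 = 4.229 × 10⁻¹⁷ J.
p = √(2mKE) = √(2 × 6.645 × 10⁻²⁷ × 4.229 × 10⁻¹⁷) = 7.497 × 10⁻²² kg·m/s.
λ = h/p = 6.626 × 10⁻³⁴ / 7.497 × 10⁻²² = 8.84 × 10⁻¹³ m = 884 fm.

λ = 884 fm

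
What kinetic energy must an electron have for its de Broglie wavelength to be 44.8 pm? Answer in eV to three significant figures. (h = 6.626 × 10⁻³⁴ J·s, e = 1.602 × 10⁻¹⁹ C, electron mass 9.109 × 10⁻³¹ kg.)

KE = 750 eV

p = h/λ = 6.626 × 10⁻³⁴ / 4.480 × 10⁻¹¹ = 1.479 × 10⁻²³ kg·m/s.
KE = p²/(2m) = (1.479 × 10⁻²³)² / (2 × 9.109 × 10⁻³¹) = 1.201 × 10⁻¹⁶ J = 750 eV.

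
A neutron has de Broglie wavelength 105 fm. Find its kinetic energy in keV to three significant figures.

p = h/λ = 6.626 × 10⁻³⁴ / 1.050 × 10⁻¹³ = 6.310 × 10⁻²¹ kg·m/s.
KE = p²/(2m) = (6.310 × 10⁻²¹)² / (2 × 1.675 × 10⁻²⁷) = 1.189 × 10⁻¹⁴ J = 74.2 keV.

KE = 74.2 keV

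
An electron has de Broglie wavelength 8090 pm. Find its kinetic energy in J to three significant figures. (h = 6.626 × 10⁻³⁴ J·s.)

KE = 3.68 × 10⁻²¹ J

p = h/λ = 6.626 × 10⁻³⁴ / 8.090 × 10⁻⁹ = 8.190 × 10⁻²⁶ kg·m/s.
KE = p²/(2m) = (8.190 × 10⁻²⁶)² / (2 × 9.109 × 10⁻³¹) = 3.682 × 10⁻²¹ J = 3.68 × 10⁻²¹ J.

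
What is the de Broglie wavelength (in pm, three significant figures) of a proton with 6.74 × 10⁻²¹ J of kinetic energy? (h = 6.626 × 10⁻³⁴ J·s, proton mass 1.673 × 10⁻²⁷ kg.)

p = √(2mKE) = √(2 × 1.673 × 10⁻²⁷ × 6.740 × 10⁻²¹) = 4.749 × 10⁻²⁴ kg·m/s.
λ = h/p = 6.626 × 10⁻³⁴ / 4.749 × 10⁻²⁴ = 1.40 × 10⁻¹⁰ m = 140 pm.

λ = 140 pm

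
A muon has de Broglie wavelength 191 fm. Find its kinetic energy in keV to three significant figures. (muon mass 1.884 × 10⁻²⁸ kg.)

KE = 199 keV

p = h/λ = 6.626 × 10⁻³⁴ / 1.910 × 10⁻¹³ = 3.469 × 10⁻²¹ kg·m/s.
KE = p²/(2m) = (3.469 × 10⁻²¹)² / (2 × 1.884 × 10⁻²⁸) = 3.194 × 10⁻¹⁴ J = 199 keV.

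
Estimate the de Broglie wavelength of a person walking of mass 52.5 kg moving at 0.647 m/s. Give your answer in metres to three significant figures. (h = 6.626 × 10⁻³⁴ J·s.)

p = mv = 52.5 × 0.647 = 3.397 × 10¹ kg·m/s.
λ = h/p = 6.626 × 10⁻³⁴ / 3.397 × 10¹ = 1.95 × 10⁻³⁵ m.

λ = 1.95 × 10⁻³⁵ m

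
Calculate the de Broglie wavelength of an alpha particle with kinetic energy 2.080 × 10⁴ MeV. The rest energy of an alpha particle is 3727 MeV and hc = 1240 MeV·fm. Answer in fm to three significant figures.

Total energy E = KE + m₀c² = 2.080 × 10⁴ + 3727 = 24527 MeV.
(pc)² = E² − (m₀c²)² = (24527)² − (3727)² = 5.877 × 10⁸ MeV², so pc = 2.424 × 10⁴ MeV.
λ = hc/(pc) = 1240 MeV·fm / 2.424 × 10⁴ MeV = 0.0512 fm.

λ = 0.0512 fm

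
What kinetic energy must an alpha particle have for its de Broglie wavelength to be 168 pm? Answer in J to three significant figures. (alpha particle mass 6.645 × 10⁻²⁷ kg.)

p = h/λ = 6.626 × 10⁻³⁴ / 1.680 × 10⁻¹⁰ = 3.944 × 10⁻²⁴ kg·m/s.
KE = p²/(2m) = (3.944 × 10⁻²⁴)² / (2 × 6.645 × 10⁻²⁷) = 1.170 × 10⁻²¹ J = 1.17 × 10⁻²¹ J.

KE = 1.17 × 10⁻²¹ J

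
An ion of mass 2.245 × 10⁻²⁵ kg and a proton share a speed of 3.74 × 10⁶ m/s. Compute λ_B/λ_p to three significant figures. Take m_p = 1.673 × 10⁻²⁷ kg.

At fixed v, p = mv so λ = h/(mv) ∝ 1/m.
λ_B/λ_p = m_p/m_B = 1.673 × 10⁻²⁷/2.245 × 10⁻²⁵ = 7.45 × 10⁻³.

λ_B/λ_p = 7.45 × 10⁻³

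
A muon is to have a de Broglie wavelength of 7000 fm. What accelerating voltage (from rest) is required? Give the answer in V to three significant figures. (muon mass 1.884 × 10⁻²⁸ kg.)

V = 148 V

p = h/λ = 6.626 × 10⁻³⁴ / 7.000 × 10⁻¹² = 9.466 × 10⁻²³ kg·m/s.
KE = p²/(2m) = 2.378 × 10⁻¹⁷ J.
V = KE/e = 2.378 × 10⁻¹⁷ / (1.602 × 10⁻¹⁹) = 148 V.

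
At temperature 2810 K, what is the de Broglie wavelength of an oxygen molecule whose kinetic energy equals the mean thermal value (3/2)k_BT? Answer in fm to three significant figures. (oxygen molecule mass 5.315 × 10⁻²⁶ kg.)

KE = (3/2)k_BT = 1.5 × 1.381 × 10⁻²³ × 2810 = 5.821 × 10⁻²⁰ J.
p = √(2mKE) = √(2 × 5.315 × 10⁻²⁶ × 5.821 × 10⁻²⁰) = 7.866 × 10⁻²³ kg·m/s.
λ = h/p = 8.42 × 10⁻¹² m = 8420 fm.

λ = 8420 fm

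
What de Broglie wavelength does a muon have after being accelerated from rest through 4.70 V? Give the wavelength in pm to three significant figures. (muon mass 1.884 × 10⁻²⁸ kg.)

KE = eV = 1.602 × 10⁻¹⁹ × 4.700 = 7.529 × 10⁻¹⁹ J.
p = √(2mKE) = √(2 × 1.884 × 10⁻²⁸ × 7.529 × 10⁻¹⁹) = 1.684 × 10⁻²³ kg·m/s.
λ = h/p = 6.626 × 10⁻³⁴ / 1.684 × 10⁻²³ = 3.93 × 10⁻¹¹ m = 39.3 pm.

λ = 39.3 pm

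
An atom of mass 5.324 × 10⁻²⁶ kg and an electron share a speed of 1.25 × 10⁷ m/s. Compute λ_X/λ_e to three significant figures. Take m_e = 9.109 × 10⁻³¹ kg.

At fixed v, p = mv so λ = h/(mv) ∝ 1/m.
λ_X/λ_e = m_e/m_X = 9.109 × 10⁻³¹/5.324 × 10⁻²⁶ = 1.71 × 10⁻⁵.

λ_X/λ_e = 1.71 × 10⁻⁵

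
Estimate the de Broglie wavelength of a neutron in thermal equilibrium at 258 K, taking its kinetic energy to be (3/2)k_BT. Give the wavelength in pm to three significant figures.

λ = 157 pm

KE = (3/2)k_BT = 1.5 × 1.381 × 10⁻²³ × 258 = 5.344 × 10⁻²¹ J.
p = √(2mKE) = √(2 × 1.675 × 10⁻²⁷ × 5.344 × 10⁻²¹) = 4.231 × 10⁻²⁴ kg·m/s.
λ = h/p = 1.57 × 10⁻¹⁰ m = 157 pm.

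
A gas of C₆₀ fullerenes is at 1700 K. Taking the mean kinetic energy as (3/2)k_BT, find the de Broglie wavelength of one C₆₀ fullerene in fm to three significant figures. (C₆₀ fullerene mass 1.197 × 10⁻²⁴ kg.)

λ = 2280 fm

KE = (3/2)k_BT = 1.5 × 1.381 × 10⁻²³ × 1700 = 3.522 × 10⁻²⁰ J.
p = √(2mKE) = √(2 × 1.197 × 10⁻²⁴ × 3.522 × 10⁻²⁰) = 2.904 × 10⁻²² kg·m/s.
λ = h/p = 2.28 × 10⁻¹² m = 2280 fm.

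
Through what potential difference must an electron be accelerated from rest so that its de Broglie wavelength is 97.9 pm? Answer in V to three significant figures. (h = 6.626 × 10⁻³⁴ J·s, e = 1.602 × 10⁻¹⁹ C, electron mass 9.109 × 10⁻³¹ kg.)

p = h/λ = 6.626 × 10⁻³⁴ / 9.790 × 10⁻¹¹ = 6.768 × 10⁻²⁴ kg·m/s.
KE = p²/(2m) = 2.514 × 10⁻¹⁷ J.
V = KE/e = 2.514 × 10⁻¹⁷ / (1.602 × 10⁻¹⁹) = 157 V.

V = 157 V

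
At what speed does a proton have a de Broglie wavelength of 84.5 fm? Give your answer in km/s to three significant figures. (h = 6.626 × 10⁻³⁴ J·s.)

v = 4690 km/s

p = h/λ = 6.626 × 10⁻³⁴ / 8.450 × 10⁻¹⁴ = 7.841 × 10⁻²¹ kg·m/s.
v = p/m = 7.841 × 10⁻²¹ / 1.673 × 10⁻²⁷ = 4.69 × 10⁶ m/s = 4690 km/s.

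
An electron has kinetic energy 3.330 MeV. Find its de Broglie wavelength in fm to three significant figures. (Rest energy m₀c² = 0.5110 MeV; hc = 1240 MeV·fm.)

λ = 326 fm

Total energy E = KE + m₀c² = 3.330 + 0.5110 = 3.8410 MeV.
(pc)² = E² − (m₀c²)² = (3.8410)² − (0.5110)² = 14.49 MeV², so pc = 3.807 MeV.
λ = hc/(pc) = 1240 MeV·fm / 3.807 MeV = 326 fm.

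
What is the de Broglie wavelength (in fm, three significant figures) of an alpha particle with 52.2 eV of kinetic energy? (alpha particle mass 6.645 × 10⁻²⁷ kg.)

λ = 1990 fm

KE = 52.2 eV = 8.362 × 10⁻¹⁸ J.
p = √(2mKE) = √(2 × 6.645 × 10⁻²⁷ × 8.362 × 10⁻¹⁸) = 3.334 × 10⁻²² kg·m/s.
λ = h/p = 6.626 × 10⁻³⁴ / 3.334 × 10⁻²² = 1.99 × 10⁻¹² m = 1990 fm.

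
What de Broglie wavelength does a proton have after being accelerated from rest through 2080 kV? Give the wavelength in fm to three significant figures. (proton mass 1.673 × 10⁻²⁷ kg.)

KE = eV = 1.602 × 10⁻¹⁹ × 2.080 × 10⁶ = 3.332 × 10⁻¹³ J.
p = √(2mKE) = √(2 × 1.673 × 10⁻²⁷ × 3.332 × 10⁻¹³) = 3.339 × 10⁻²⁰ kg·m/s.
λ = h/p = 6.626 × 10⁻³⁴ / 3.339 × 10⁻²⁰ = 1.98 × 10⁻¹⁴ m = 19.8 fm.

λ = 19.8 fm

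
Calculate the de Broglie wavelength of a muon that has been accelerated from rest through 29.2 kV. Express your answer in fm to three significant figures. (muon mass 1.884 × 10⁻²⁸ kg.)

λ = 499 fm

KE = eV = 1.602 × 10⁻¹⁹ × 2.920 × 10⁴ = 4.678 × 10⁻¹⁵ J.
p = √(2mKE) = √(2 × 1.884 × 10⁻²⁸ × 4.678 × 10⁻¹⁵) = 1.328 × 10⁻²¹ kg·m/s.
λ = h/p = 6.626 × 10⁻³⁴ / 1.328 × 10⁻²¹ = 4.99 × 10⁻¹³ m = 499 fm.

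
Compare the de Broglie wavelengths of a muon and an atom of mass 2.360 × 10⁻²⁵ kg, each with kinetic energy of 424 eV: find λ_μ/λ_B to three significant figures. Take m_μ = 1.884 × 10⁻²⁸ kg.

λ_μ/λ_B = 35.4

At fixed KE, p = √(2mKE) so λ = h/p ∝ 1/√m.
λ_μ/λ_B = √(m_B/m_μ) = √(2.360 × 10⁻²⁵/1.884 × 10⁻²⁸) = √(1253) = 35.4.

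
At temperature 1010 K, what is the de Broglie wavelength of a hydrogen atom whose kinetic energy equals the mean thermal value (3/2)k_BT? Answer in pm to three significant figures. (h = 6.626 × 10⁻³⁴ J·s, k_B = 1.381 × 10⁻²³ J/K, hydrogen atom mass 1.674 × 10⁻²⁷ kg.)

λ = 79.2 pm

KE = (3/2)k_BT = 1.5 × 1.381 × 10⁻²³ × 1010 = 2.092 × 10⁻²⁰ J.
p = √(2mKE) = √(2 × 1.674 × 10⁻²⁷ × 2.092 × 10⁻²⁰) = 8.369 × 10⁻²⁴ kg·m/s.
λ = h/p = 7.92 × 10⁻¹¹ m = 79.2 pm.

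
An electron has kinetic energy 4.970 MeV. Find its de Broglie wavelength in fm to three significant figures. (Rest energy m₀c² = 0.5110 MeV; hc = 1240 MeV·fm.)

Total energy E = KE + m₀c² = 4.970 + 0.5110 = 5.4810 MeV.
(pc)² = E² − (m₀c²)² = (5.4810)² − (0.5110)² = 29.78 MeV², so pc = 5.457 MeV.
λ = hc/(pc) = 1240 MeV·fm / 5.457 MeV = 227 fm.

λ = 227 fm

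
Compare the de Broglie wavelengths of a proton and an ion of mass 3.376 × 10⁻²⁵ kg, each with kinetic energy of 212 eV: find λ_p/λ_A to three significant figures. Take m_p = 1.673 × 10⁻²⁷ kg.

At fixed KE, p = √(2mKE) so λ = h/p ∝ 1/√m.
λ_p/λ_A = √(m_A/m_p) = √(3.376 × 10⁻²⁵/1.673 × 10⁻²⁷) = √(201.8) = 14.2.

λ_p/λ_A = 14.2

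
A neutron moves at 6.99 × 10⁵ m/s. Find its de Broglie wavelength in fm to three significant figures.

λ = 566 fm

p = mv = 1.675 × 10⁻²⁷ × 6.99 × 10⁵ = 1.171 × 10⁻²¹ kg·m/s.
λ = h/p = 6.626 × 10⁻³⁴ / 1.171 × 10⁻²¹ = 5.66 × 10⁻¹³ m = 566 fm.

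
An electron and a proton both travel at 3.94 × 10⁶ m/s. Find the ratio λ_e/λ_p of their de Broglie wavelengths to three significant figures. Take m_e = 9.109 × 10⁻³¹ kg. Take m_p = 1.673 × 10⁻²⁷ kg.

λ_e/λ_p = 1840

At fixed v, p = mv so λ = h/(mv) ∝ 1/m.
λ_e/λ_p = m_p/m_e = 1.673 × 10⁻²⁷/9.109 × 10⁻³¹ = 1840.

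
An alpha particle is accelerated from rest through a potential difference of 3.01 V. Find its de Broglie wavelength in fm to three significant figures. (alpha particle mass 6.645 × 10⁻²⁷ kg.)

λ = 5850 fm

KE = 2eV = 2 × 1.602 × 10⁻¹⁹ × 3.010 = 9.644 × 10⁻¹⁹ J.
p = √(2mKE) = √(2 × 6.645 × 10⁻²⁷ × 9.644 × 10⁻¹⁹) = 1.132 × 10⁻²² kg·m/s.
λ = h/p = 6.626 × 10⁻³⁴ / 1.132 × 10⁻²² = 5.85 × 10⁻¹² m = 5850 fm.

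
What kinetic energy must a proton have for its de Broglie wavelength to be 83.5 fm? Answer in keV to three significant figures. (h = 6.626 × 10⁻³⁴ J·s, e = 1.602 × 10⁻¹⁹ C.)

p = h/λ = 6.626 × 10⁻³⁴ / 8.350 × 10⁻¹⁴ = 7.935 × 10⁻²¹ kg·m/s.
KE = p²/(2m) = (7.935 × 10⁻²¹)² / (2 × 1.673 × 10⁻²⁷) = 1.882 × 10⁻¹⁴ J = 117 keV.

KE = 117 keV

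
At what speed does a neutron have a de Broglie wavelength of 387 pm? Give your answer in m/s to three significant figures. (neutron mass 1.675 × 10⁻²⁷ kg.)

p = h/λ = 6.626 × 10⁻³⁴ / 3.870 × 10⁻¹⁰ = 1.712 × 10⁻²⁴ kg·m/s.
v = p/m = 1.712 × 10⁻²⁴ / 1.675 × 10⁻²⁷ = 1.02 × 10³ m/s = 1020 m/s.

v = 1020 m/s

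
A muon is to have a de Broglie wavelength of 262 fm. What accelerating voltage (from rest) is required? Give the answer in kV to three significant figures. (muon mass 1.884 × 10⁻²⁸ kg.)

V = 106 kV

p = h/λ = 6.626 × 10⁻³⁴ / 2.620 × 10⁻¹³ = 2.529 × 10⁻²¹ kg·m/s.
KE = p²/(2m) = 1.697 × 10⁻¹⁴ J.
V = KE/e = 1.697 × 10⁻¹⁴ / (1.602 × 10⁻¹⁹) = 106 kV.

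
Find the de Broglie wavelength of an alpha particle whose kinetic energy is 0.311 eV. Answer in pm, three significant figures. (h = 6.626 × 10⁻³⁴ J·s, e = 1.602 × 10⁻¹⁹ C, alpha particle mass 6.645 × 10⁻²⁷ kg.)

λ = 25.8 pm

KE = 0.311 eV = 4.982 × 10⁻²⁰ J.
p = √(2mKE) = √(2 × 6.645 × 10⁻²⁷ × 4.982 × 10⁻²⁰) = 2.573 × 10⁻²³ kg·m/s.
λ = h/p = 6.626 × 10⁻³⁴ / 2.573 × 10⁻²³ = 2.58 × 10⁻¹¹ m = 25.8 pm.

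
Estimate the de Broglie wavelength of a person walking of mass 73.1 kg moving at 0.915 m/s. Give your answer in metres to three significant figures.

p = mv = 73.1 × 0.915 = 6.689 × 10¹ kg·m/s.
λ = h/p = 6.626 × 10⁻³⁴ / 6.689 × 10¹ = 9.91 × 10⁻³⁶ m.

λ = 9.91 × 10⁻³⁶ m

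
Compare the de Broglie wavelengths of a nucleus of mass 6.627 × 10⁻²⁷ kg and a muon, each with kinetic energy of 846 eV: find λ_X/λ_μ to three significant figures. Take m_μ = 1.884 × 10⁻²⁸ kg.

At fixed KE, p = √(2mKE) so λ = h/p ∝ 1/√m.
λ_X/λ_μ = √(m_μ/m_X) = √(1.884 × 10⁻²⁸/6.627 × 10⁻²⁷) = √(0.02843) = 0.169.

λ_X/λ_μ = 0.169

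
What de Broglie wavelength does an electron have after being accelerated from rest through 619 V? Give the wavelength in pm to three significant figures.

λ = 49.3 pm

KE = eV = 1.602 × 10⁻¹⁹ × 619.0 = 9.916 × 10⁻¹⁷ J.
p = √(2mKE) = √(2 × 9.109 × 10⁻³¹ × 9.916 × 10⁻¹⁷) = 1.344 × 10⁻²³ kg·m/s.
λ = h/p = 6.626 × 10⁻³⁴ / 1.344 × 10⁻²³ = 4.93 × 10⁻¹¹ m = 49.3 pm.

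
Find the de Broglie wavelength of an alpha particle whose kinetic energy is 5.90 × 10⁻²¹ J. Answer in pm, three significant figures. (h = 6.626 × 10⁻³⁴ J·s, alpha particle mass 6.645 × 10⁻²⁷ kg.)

λ = 74.8 pm

p = √(2mKE) = √(2 × 6.645 × 10⁻²⁷ × 5.900 × 10⁻²¹) = 8.855 × 10⁻²⁴ kg·m/s.
λ = h/p = 6.626 × 10⁻³⁴ / 8.855 × 10⁻²⁴ = 7.48 × 10⁻¹¹ m = 74.8 pm.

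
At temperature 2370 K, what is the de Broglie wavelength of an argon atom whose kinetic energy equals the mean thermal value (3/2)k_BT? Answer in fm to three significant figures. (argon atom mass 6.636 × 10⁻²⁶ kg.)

KE = (3/2)k_BT = 1.5 × 1.381 × 10⁻²³ × 2370 = 4.909 × 10⁻²⁰ J.
p = √(2mKE) = √(2 × 6.636 × 10⁻²⁶ × 4.909 × 10⁻²⁰) = 8.072 × 10⁻²³ kg·m/s.
λ = h/p = 8.21 × 10⁻¹² m = 8210 fm.

λ = 8210 fm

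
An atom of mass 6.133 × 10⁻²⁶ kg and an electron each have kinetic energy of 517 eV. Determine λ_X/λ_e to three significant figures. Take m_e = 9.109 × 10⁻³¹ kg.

At fixed KE, p = √(2mKE) so λ = h/p ∝ 1/√m.
λ_X/λ_e = √(m_e/m_X) = √(9.109 × 10⁻³¹/6.133 × 10⁻²⁶) = √(1.485 × 10⁻⁵) = 3.85 × 10⁻³.

λ_X/λ_e = 3.85 × 10⁻³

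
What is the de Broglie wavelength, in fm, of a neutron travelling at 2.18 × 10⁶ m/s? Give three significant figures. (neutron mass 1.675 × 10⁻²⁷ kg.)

p = mv = 1.675 × 10⁻²⁷ × 2.18 × 10⁶ = 3.652 × 10⁻²¹ kg·m/s.
λ = h/p = 6.626 × 10⁻³⁴ / 3.652 × 10⁻²¹ = 1.81 × 10⁻¹³ m = 181 fm.

λ = 181 fm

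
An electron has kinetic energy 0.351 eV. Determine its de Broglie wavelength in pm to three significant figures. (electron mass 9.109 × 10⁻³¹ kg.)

KE = 0.351 eV = 5.623 × 10⁻²⁰ J.
p = √(2mKE) = √(2 × 9.109 × 10⁻³¹ × 5.623 × 10⁻²⁰) = 3.201 × 10⁻²⁵ kg·m/s.
λ = h/p = 6.626 × 10⁻³⁴ / 3.201 × 10⁻²⁵ = 2.07 × 10⁻⁹ m = 2070 pm.

λ = 2070 pm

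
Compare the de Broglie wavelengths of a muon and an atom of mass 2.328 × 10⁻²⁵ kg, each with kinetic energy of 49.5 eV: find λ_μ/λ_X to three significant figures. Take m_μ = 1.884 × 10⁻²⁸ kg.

λ_μ/λ_X = 35.2

At fixed KE, p = √(2mKE) so λ = h/p ∝ 1/√m.
λ_μ/λ_X = √(m_X/m_μ) = √(2.328 × 10⁻²⁵/1.884 × 10⁻²⁸) = √(1236) = 35.2.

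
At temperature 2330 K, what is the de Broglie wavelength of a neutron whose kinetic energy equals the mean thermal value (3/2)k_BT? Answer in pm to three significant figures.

λ = 52.1 pm

KE = (3/2)k_BT = 1.5 × 1.381 × 10⁻²³ × 2330 = 4.827 × 10⁻²⁰ J.
p = √(2mKE) = √(2 × 1.675 × 10⁻²⁷ × 4.827 × 10⁻²⁰) = 1.272 × 10⁻²³ kg·m/s.
λ = h/p = 5.21 × 10⁻¹¹ m = 52.1 pm.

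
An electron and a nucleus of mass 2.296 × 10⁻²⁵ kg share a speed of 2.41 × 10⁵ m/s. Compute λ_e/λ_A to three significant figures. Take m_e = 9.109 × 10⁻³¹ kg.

At fixed v, p = mv so λ = h/(mv) ∝ 1/m.
λ_e/λ_A = m_A/m_e = 2.296 × 10⁻²⁵/9.109 × 10⁻³¹ = 2.52 × 10⁵.

λ_e/λ_A = 2.52 × 10⁵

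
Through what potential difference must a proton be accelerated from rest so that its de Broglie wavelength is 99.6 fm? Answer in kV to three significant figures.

p = h/λ = 6.626 × 10⁻³⁴ / 9.960 × 10⁻¹⁴ = 6.653 × 10⁻²¹ kg·m/s.
KE = p²/(2m) = 1.323 × 10⁻¹⁴ J.
V = KE/e = 1.323 × 10⁻¹⁴ / (1.602 × 10⁻¹⁹) = 82.6 kV.

V = 82.6 kV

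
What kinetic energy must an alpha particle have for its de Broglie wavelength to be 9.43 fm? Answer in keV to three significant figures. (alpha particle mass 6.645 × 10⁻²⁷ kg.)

KE = 2320 keV

p = h/λ = 6.626 × 10⁻³⁴ / 9.430 × 10⁻¹⁵ = 7.027 × 10⁻²⁰ kg·m/s.
KE = p²/(2m) = (7.027 × 10⁻²⁰)² / (2 × 6.645 × 10⁻²⁷) = 3.715 × 10⁻¹³ J = 2320 keV.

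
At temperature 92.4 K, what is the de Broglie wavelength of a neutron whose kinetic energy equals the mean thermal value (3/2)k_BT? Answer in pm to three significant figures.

KE = (3/2)k_BT = 1.5 × 1.381 × 10⁻²³ × 92.4 = 1.914 × 10⁻²¹ J.
p = √(2mKE) = √(2 × 1.675 × 10⁻²⁷ × 1.914 × 10⁻²¹) = 2.532 × 10⁻²⁴ kg·m/s.
λ = h/p = 2.62 × 10⁻¹⁰ m = 262 pm.

λ = 262 pm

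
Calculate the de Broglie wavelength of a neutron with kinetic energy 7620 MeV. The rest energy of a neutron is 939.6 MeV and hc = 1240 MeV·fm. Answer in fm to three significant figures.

Total energy E = KE + m₀c² = 7620 + 939.6 = 8559.6 MeV.
(pc)² = E² − (m₀c²)² = (8559.6)² − (939.6)² = 7.238 × 10⁷ MeV², so pc = 8508 MeV.
λ = hc/(pc) = 1240 MeV·fm / 8508 MeV = 0.146 fm.

λ = 0.146 fm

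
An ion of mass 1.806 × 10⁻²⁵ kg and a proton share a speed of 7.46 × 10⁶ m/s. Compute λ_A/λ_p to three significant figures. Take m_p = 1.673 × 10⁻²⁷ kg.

At fixed v, p = mv so λ = h/(mv) ∝ 1/m.
λ_A/λ_p = m_p/m_A = 1.673 × 10⁻²⁷/1.806 × 10⁻²⁵ = 9.26 × 10⁻³.

λ_A/λ_p = 9.26 × 10⁻³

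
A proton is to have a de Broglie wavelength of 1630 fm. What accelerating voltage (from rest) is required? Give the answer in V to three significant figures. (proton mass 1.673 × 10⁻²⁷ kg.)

V = 308 V

p = h/λ = 6.626 × 10⁻³⁴ / 1.630 × 10⁻¹² = 4.065 × 10⁻²² kg·m/s.
KE = p²/(2m) = 4.939 × 10⁻¹⁷ J.
V = KE/e = 4.939 × 10⁻¹⁷ / (1.602 × 10⁻¹⁹) = 308 V.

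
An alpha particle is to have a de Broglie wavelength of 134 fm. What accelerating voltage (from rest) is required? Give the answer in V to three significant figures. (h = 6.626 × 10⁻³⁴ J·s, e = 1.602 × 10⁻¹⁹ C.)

p = h/λ = 6.626 × 10⁻³⁴ / 1.340 × 10⁻¹³ = 4.945 × 10⁻²¹ kg·m/s.
KE = p²/(2m) = 1.840 × 10⁻¹⁵ J.
V = KE/2e = 1.840 × 10⁻¹⁵ / (2 × 1.602 × 10⁻¹⁹) = 5740 V.

V = 5740 V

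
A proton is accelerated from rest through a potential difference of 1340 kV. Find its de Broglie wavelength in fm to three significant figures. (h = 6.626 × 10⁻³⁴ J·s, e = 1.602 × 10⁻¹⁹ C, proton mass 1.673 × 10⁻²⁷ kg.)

KE = eV = 1.602 × 10⁻¹⁹ × 1.340 × 10⁶ = 2.147 × 10⁻¹³ J.
p = √(2mKE) = √(2 × 1.673 × 10⁻²⁷ × 2.147 × 10⁻¹³) = 2.680 × 10⁻²⁰ kg·m/s.
λ = h/p = 6.626 × 10⁻³⁴ / 2.680 × 10⁻²⁰ = 2.47 × 10⁻¹⁴ m = 24.7 fm.

λ = 24.7 fm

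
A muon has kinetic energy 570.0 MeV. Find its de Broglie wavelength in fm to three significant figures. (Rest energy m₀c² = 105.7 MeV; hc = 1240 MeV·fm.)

Total energy E = KE + m₀c² = 570.0 + 105.7 = 675.7 MeV.
(pc)² = E² − (m₀c²)² = (675.7)² − (105.7)² = 4.454 × 10⁵ MeV², so pc = 667.4 MeV.
λ = hc/(pc) = 1240 MeV·fm / 667.4 MeV = 1.86 fm.

λ = 1.86 fm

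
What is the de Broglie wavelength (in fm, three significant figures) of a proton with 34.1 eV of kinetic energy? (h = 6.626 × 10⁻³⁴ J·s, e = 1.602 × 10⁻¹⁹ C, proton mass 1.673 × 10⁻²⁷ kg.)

KE = 34.1 eV = 5.463 × 10⁻¹⁸ J.
p = √(2mKE) = √(2 × 1.673 × 10⁻²⁷ × 5.463 × 10⁻¹⁸) = 1.352 × 10⁻²² kg·m/s.
λ = h/p = 6.626 × 10⁻³⁴ / 1.352 × 10⁻²² = 4.90 × 10⁻¹² m = 4900 fm.

λ = 4900 fm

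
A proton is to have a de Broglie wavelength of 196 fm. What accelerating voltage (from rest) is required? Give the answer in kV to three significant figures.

p = h/λ = 6.626 × 10⁻³⁴ / 1.960 × 10⁻¹³ = 3.381 × 10⁻²¹ kg·m/s.
KE = p²/(2m) = 3.416 × 10⁻¹⁵ J.
V = KE/e = 3.416 × 10⁻¹⁵ / (1.602 × 10⁻¹⁹) = 21.3 kV.

V = 21.3 kV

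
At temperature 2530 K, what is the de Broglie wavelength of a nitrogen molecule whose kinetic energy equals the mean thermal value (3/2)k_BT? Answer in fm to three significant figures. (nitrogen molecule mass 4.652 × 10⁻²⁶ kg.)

λ = 9490 fm

KE = (3/2)k_BT = 1.5 × 1.381 × 10⁻²³ × 2530 = 5.241 × 10⁻²⁰ J.
p = √(2mKE) = √(2 × 4.652 × 10⁻²⁶ × 5.241 × 10⁻²⁰) = 6.983 × 10⁻²³ kg·m/s.
λ = h/p = 9.49 × 10⁻¹² m = 9490 fm.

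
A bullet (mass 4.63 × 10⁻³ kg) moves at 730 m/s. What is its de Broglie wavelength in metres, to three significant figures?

λ = 1.96 × 10⁻³⁴ m

p = mv = 4.63 × 10⁻³ × 730 = 3.380 kg·m/s.
λ = h/p = 6.626 × 10⁻³⁴ / 3.380 = 1.96 × 10⁻³⁴ m.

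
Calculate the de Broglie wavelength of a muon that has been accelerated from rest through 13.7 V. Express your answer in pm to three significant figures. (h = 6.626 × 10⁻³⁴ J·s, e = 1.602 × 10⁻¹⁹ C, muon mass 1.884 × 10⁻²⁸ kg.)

λ = 23.0 pm

KE = eV = 1.602 × 10⁻¹⁹ × 13.70 = 2.195 × 10⁻¹⁸ J.
p = √(2mKE) = √(2 × 1.884 × 10⁻²⁸ × 2.195 × 10⁻¹⁸) = 2.876 × 10⁻²³ kg·m/s.
λ = h/p = 6.626 × 10⁻³⁴ / 2.876 × 10⁻²³ = 2.30 × 10⁻¹¹ m = 23.0 pm.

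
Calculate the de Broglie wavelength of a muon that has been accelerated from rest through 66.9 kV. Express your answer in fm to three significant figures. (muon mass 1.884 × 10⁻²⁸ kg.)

λ = 330 fm

KE = eV = 1.602 × 10⁻¹⁹ × 6.690 × 10⁴ = 1.072 × 10⁻¹⁴ J.
p = √(2mKE) = √(2 × 1.884 × 10⁻²⁸ × 1.072 × 10⁻¹⁴) = 2.010 × 10⁻²¹ kg·m/s.
λ = h/p = 6.626 × 10⁻³⁴ / 2.010 × 10⁻²¹ = 3.30 × 10⁻¹³ m = 330 fm.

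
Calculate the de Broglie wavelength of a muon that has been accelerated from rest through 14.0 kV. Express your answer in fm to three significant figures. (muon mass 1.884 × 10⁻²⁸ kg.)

KE = eV = 1.602 × 10⁻¹⁹ × 1.400 × 10⁴ = 2.243 × 10⁻¹⁵ J.
p = √(2mKE) = √(2 × 1.884 × 10⁻²⁸ × 2.243 × 10⁻¹⁵) = 9.193 × 10⁻²² kg·m/s.
λ = h/p = 6.626 × 10⁻³⁴ / 9.193 × 10⁻²² = 7.21 × 10⁻¹³ m = 721 fm.

λ = 721 fm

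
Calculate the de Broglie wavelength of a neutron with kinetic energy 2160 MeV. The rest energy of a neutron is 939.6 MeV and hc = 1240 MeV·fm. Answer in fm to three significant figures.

λ = 0.420 fm

Total energy E = KE + m₀c² = 2160 + 939.6 = 3099.6 MeV.
(pc)² = E² − (m₀c²)² = (3099.6)² − (939.6)² = 8.725 × 10⁶ MeV², so pc = 2954 MeV.
λ = hc/(pc) = 1240 MeV·fm / 2954 MeV = 0.420 fm.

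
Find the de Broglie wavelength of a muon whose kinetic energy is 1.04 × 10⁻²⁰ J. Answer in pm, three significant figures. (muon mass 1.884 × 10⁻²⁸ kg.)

λ = 335 pm

p = √(2mKE) = √(2 × 1.884 × 10⁻²⁸ × 1.040 × 10⁻²⁰) = 1.980 × 10⁻²⁴ kg·m/s.
λ = h/p = 6.626 × 10⁻³⁴ / 1.980 × 10⁻²⁴ = 3.35 × 10⁻¹⁰ m = 335 pm.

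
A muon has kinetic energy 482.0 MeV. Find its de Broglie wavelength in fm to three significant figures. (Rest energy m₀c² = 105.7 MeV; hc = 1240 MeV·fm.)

Total energy E = KE + m₀c² = 482.0 + 105.7 = 587.7 MeV.
(pc)² = E² − (m₀c²)² = (587.7)² − (105.7)² = 3.342 × 10⁵ MeV², so pc = 578.1 MeV.
λ = hc/(pc) = 1240 MeV·fm / 578.1 MeV = 2.14 fm.

λ = 2.14 fm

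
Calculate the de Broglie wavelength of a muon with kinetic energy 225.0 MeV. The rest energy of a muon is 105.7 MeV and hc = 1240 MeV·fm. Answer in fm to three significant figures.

Total energy E = KE + m₀c² = 225.0 + 105.7 = 330.7 MeV.
(pc)² = E² − (m₀c²)² = (330.7)² − (105.7)² = 9.819 × 10⁴ MeV², so pc = 313.4 MeV.
λ = hc/(pc) = 1240 MeV·fm / 313.4 MeV = 3.96 fm.

λ = 3.96 fm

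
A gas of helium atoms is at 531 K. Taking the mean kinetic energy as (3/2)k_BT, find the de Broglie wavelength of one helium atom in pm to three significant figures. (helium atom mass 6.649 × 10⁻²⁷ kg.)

λ = 54.8 pm

KE = (3/2)k_BT = 1.5 × 1.381 × 10⁻²³ × 531 = 1.100 × 10⁻²⁰ J.
p = √(2mKE) = √(2 × 6.649 × 10⁻²⁷ × 1.100 × 10⁻²⁰) = 1.209 × 10⁻²³ kg·m/s.
λ = h/p = 5.48 × 10⁻¹¹ m = 54.8 pm.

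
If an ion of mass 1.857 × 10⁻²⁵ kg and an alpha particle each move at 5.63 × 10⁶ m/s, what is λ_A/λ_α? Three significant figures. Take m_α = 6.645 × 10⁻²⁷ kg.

λ_A/λ_α = 0.0358

At fixed v, p = mv so λ = h/(mv) ∝ 1/m.
λ_A/λ_α = m_α/m_A = 6.645 × 10⁻²⁷/1.857 × 10⁻²⁵ = 0.0358.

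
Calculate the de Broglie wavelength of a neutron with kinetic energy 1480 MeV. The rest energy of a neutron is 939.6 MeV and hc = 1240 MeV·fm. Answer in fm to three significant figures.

Total energy E = KE + m₀c² = 1480 + 939.6 = 2419.6 MeV.
(pc)² = E² − (m₀c²)² = (2419.6)² − (939.6)² = 4.972 × 10⁶ MeV², so pc = 2230 MeV.
λ = hc/(pc) = 1240 MeV·fm / 2230 MeV = 0.556 fm.

λ = 0.556 fm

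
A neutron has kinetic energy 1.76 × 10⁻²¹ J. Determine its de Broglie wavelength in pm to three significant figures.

p = √(2mKE) = √(2 × 1.675 × 10⁻²⁷ × 1.760 × 10⁻²¹) = 2.428 × 10⁻²⁴ kg·m/s.
λ = h/p = 6.626 × 10⁻³⁴ / 2.428 × 10⁻²⁴ = 2.73 × 10⁻¹⁰ m = 273 pm.

λ = 273 pm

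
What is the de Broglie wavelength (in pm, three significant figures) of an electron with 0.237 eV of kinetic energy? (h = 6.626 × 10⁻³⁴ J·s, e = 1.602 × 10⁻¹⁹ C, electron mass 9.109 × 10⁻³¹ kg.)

λ = 2520 pm

KE = 0.237 eV = 3.797 × 10⁻²⁰ J.
p = √(2mKE) = √(2 × 9.109 × 10⁻³¹ × 3.797 × 10⁻²⁰) = 2.630 × 10⁻²⁵ kg·m/s.
λ = h/p = 6.626 × 10⁻³⁴ / 2.630 × 10⁻²⁵ = 2.52 × 10⁻⁹ m = 2520 pm.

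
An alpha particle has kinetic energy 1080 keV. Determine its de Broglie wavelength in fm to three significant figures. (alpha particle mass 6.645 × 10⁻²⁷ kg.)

λ = 13.8 fm

KE = 1080 keV = 1.730 × 10⁻¹³ J.
p = √(2mKE) = √(2 × 6.645 × 10⁻²⁷ × 1.730 × 10⁻¹³) = 4.795 × 10⁻²⁰ kg·m/s.
λ = h/p = 6.626 × 10⁻³⁴ / 4.795 × 10⁻²⁰ = 1.38 × 10⁻¹⁴ m = 13.8 fm.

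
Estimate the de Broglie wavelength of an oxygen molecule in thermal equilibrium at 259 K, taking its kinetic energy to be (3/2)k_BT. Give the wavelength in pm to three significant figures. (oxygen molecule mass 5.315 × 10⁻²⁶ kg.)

λ = 27.7 pm

KE = (3/2)k_BT = 1.5 × 1.381 × 10⁻²³ × 259 = 5.365 × 10⁻²¹ J.
p = √(2mKE) = √(2 × 5.315 × 10⁻²⁶ × 5.365 × 10⁻²¹) = 2.388 × 10⁻²³ kg·m/s.
λ = h/p = 2.77 × 10⁻¹¹ m = 27.7 pm.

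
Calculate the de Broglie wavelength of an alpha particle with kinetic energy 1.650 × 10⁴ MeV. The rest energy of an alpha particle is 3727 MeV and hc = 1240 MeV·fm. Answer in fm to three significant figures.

λ = 0.0624 fm

Total energy E = KE + m₀c² = 1.650 × 10⁴ + 3727 = 20227 MeV.
(pc)² = E² − (m₀c²)² = (20227)² − (3727)² = 3.952 × 10⁸ MeV², so pc = 1.988 × 10⁴ MeV.
λ = hc/(pc) = 1240 MeV·fm / 1.988 × 10⁴ MeV = 0.0624 fm.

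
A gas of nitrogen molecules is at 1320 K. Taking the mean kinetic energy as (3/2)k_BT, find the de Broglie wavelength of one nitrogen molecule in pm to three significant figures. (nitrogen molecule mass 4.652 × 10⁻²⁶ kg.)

KE = (3/2)k_BT = 1.5 × 1.381 × 10⁻²³ × 1320 = 2.734 × 10⁻²⁰ J.
p = √(2mKE) = √(2 × 4.652 × 10⁻²⁶ × 2.734 × 10⁻²⁰) = 5.044 × 10⁻²³ kg·m/s.
λ = h/p = 1.31 × 10⁻¹¹ m = 13.1 pm.

λ = 13.1 pm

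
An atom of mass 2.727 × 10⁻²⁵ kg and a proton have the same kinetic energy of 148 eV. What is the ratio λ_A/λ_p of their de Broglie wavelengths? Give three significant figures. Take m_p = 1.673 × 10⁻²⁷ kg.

λ_A/λ_p = 0.0783

At fixed KE, p = √(2mKE) so λ = h/p ∝ 1/√m.
λ_A/λ_p = √(m_p/m_A) = √(1.673 × 10⁻²⁷/2.727 × 10⁻²⁵) = √(6.135 × 10⁻³) = 0.0783.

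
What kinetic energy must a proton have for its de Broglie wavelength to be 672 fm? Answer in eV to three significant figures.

KE = 1810 eV

p = h/λ = 6.626 × 10⁻³⁴ / 6.720 × 10⁻¹³ = 9.860 × 10⁻²² kg·m/s.
KE = p²/(2m) = (9.860 × 10⁻²²)² / (2 × 1.673 × 10⁻²⁷) = 2.906 × 10⁻¹⁶ J = 1810 eV.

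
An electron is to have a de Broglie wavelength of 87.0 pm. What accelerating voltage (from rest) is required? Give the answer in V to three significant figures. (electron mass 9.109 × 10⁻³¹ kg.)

p = h/λ = 6.626 × 10⁻³⁴ / 8.700 × 10⁻¹¹ = 7.616 × 10⁻²⁴ kg·m/s.
KE = p²/(2m) = 3.184 × 10⁻¹⁷ J.
V = KE/e = 3.184 × 10⁻¹⁷ / (1.602 × 10⁻¹⁹) = 199 V.

V = 199 V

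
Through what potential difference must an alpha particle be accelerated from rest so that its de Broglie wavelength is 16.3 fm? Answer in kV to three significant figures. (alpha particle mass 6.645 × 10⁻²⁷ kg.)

V = 388 kV

p = h/λ = 6.626 × 10⁻³⁴ / 1.630 × 10⁻¹⁴ = 4.065 × 10⁻²⁰ kg·m/s.
KE = p²/(2m) = 1.243 × 10⁻¹³ J.
V = KE/2e = 1.243 × 10⁻¹³ / (2 × 1.602 × 10⁻¹⁹) = 388 kV.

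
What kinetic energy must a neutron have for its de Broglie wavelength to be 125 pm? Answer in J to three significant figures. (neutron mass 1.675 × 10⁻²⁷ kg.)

p = h/λ = 6.626 × 10⁻³⁴ / 1.250 × 10⁻¹⁰ = 5.301 × 10⁻²⁴ kg·m/s.
KE = p²/(2m) = (5.301 × 10⁻²⁴)² / (2 × 1.675 × 10⁻²⁷) = 8.388 × 10⁻²¹ J = 8.39 × 10⁻²¹ J.

KE = 8.39 × 10⁻²¹ J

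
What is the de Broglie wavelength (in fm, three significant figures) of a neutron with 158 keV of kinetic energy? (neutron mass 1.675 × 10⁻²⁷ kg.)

λ = 72.0 fm

KE = 158 keV = 2.531 × 10⁻¹⁴ J.
p = √(2mKE) = √(2 × 1.675 × 10⁻²⁷ × 2.531 × 10⁻¹⁴) = 9.208 × 10⁻²¹ kg·m/s.
λ = h/p = 6.626 × 10⁻³⁴ / 9.208 × 10⁻²¹ = 7.20 × 10⁻¹⁴ m = 72.0 fm.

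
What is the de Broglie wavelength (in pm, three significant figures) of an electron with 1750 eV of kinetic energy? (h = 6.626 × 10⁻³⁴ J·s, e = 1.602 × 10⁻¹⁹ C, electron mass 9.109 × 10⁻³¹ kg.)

λ = 29.3 pm

KE = 1750 eV = 2.804 × 10⁻¹⁶ J.
p = √(2mKE) = √(2 × 9.109 × 10⁻³¹ × 2.804 × 10⁻¹⁶) = 2.260 × 10⁻²³ kg·m/s.
λ = h/p = 6.626 × 10⁻³⁴ / 2.260 × 10⁻²³ = 2.93 × 10⁻¹¹ m = 29.3 pm.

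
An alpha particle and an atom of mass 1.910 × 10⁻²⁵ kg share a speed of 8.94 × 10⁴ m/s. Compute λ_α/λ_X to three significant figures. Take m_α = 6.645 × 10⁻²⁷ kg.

λ_α/λ_X = 28.7

At fixed v, p = mv so λ = h/(mv) ∝ 1/m.
λ_α/λ_X = m_X/m_α = 1.910 × 10⁻²⁵/6.645 × 10⁻²⁷ = 28.7.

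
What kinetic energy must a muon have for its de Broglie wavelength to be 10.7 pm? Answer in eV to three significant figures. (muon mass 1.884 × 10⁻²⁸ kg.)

p = h/λ = 6.626 × 10⁻³⁴ / 1.070 × 10⁻¹¹ = 6.193 × 10⁻²³ kg·m/s.
KE = p²/(2m) = (6.193 × 10⁻²³)² / (2 × 1.884 × 10⁻²⁸) = 1.018 × 10⁻¹⁷ J = 63.5 eV.

KE = 63.5 eV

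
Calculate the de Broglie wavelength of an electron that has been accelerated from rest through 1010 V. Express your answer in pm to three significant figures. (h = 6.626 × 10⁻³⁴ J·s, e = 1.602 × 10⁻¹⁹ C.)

KE = eV = 1.602 × 10⁻¹⁹ × 1010 = 1.618 × 10⁻¹⁶ J.
p = √(2mKE) = √(2 × 9.109 × 10⁻³¹ × 1.618 × 10⁻¹⁶) = 1.717 × 10⁻²³ kg·m/s.
λ = h/p = 6.626 × 10⁻³⁴ / 1.717 × 10⁻²³ = 3.86 × 10⁻¹¹ m = 38.6 pm.

λ = 38.6 pm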